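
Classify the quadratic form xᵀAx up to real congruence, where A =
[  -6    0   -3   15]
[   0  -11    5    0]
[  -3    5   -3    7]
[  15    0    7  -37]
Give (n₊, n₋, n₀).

Answer: (2, 2, 0)

Derivation:
step 0: pivot -6 → sign −
step 1: pivot -11 → sign −
step 2: pivot 17/22 → sign +
step 3: pivot 3/17 → sign +
signature = (2, 2, 0)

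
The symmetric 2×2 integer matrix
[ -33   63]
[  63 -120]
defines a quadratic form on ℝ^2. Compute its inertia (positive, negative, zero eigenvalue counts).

step 0: pivot -33 → sign −
step 1: pivot 3/11 → sign +
signature = (1, 1, 0)

Answer: (1, 1, 0)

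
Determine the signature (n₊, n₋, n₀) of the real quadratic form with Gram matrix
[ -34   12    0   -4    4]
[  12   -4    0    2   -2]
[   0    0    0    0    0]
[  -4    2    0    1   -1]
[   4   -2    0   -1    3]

Answer: (2, 1, 2)

Derivation:
step 0: pivot -34 → sign −
step 1: pivot 4/17 → sign +
step 2: pivot 2 → sign +
step 3: row/col 3 already zero → sign 0
step 4: row/col 4 already zero → sign 0
signature = (2, 1, 2)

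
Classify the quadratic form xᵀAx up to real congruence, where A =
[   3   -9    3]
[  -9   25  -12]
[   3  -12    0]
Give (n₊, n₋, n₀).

step 0: pivot 3 → sign +
step 1: pivot -2 → sign −
step 2: pivot 3/2 → sign +
signature = (2, 1, 0)

Answer: (2, 1, 0)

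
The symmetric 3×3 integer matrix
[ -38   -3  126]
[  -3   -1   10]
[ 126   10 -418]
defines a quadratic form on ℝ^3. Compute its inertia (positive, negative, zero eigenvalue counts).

Answer: (0, 3, 0)

Derivation:
step 0: pivot -38 → sign −
step 1: pivot -29/38 → sign −
step 2: pivot -6/29 → sign −
signature = (0, 3, 0)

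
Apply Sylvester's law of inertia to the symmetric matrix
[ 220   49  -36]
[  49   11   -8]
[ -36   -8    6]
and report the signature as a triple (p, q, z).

step 0: pivot 220 → sign +
step 1: pivot 19/220 → sign +
step 2: pivot 2/19 → sign +
signature = (3, 0, 0)

Answer: (3, 0, 0)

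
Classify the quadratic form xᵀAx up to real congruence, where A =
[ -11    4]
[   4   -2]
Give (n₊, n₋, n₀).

step 0: pivot -11 → sign −
step 1: pivot -6/11 → sign −
signature = (0, 2, 0)

Answer: (0, 2, 0)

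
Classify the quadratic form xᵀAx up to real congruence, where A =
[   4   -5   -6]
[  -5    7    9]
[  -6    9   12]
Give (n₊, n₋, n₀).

Answer: (2, 0, 1)

Derivation:
step 0: pivot 4 → sign +
step 1: pivot 3/4 → sign +
step 2: row/col 2 already zero → sign 0
signature = (2, 0, 1)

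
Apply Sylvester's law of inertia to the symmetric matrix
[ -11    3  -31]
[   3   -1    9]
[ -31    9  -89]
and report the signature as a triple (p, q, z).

Answer: (0, 2, 1)

Derivation:
step 0: pivot -11 → sign −
step 1: pivot -2/11 → sign −
step 2: row/col 2 already zero → sign 0
signature = (0, 2, 1)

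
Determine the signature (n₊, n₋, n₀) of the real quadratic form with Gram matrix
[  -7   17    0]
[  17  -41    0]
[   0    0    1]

Answer: (2, 1, 0)

Derivation:
step 0: pivot -7 → sign −
step 1: pivot 2/7 → sign +
step 2: pivot 1 → sign +
signature = (2, 1, 0)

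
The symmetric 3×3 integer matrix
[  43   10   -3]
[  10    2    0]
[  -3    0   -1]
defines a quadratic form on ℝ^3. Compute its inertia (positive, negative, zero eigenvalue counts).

Answer: (2, 1, 0)

Derivation:
step 0: pivot 43 → sign +
step 1: pivot -14/43 → sign −
step 2: pivot 2/7 → sign +
signature = (2, 1, 0)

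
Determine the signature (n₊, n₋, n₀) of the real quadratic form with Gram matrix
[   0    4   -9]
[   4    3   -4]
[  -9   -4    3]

step 0: pivot 3 → sign +
step 1: pivot -16/3 → sign −
step 2: pivot 3/16 → sign +
signature = (2, 1, 0)

Answer: (2, 1, 0)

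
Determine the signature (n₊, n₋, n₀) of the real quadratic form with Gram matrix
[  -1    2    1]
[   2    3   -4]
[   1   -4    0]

Answer: (2, 1, 0)

Derivation:
step 0: pivot -1 → sign −
step 1: pivot 7 → sign +
step 2: pivot 3/7 → sign +
signature = (2, 1, 0)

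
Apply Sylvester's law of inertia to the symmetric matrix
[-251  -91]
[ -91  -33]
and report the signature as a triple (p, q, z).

Answer: (0, 2, 0)

Derivation:
step 0: pivot -251 → sign −
step 1: pivot -2/251 → sign −
signature = (0, 2, 0)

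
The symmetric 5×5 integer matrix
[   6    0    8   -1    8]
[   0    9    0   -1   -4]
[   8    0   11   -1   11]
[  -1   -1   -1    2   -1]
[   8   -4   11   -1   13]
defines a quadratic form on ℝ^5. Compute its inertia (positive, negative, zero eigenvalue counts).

step 0: pivot 6 → sign +
step 1: pivot 9 → sign +
step 2: pivot 1/3 → sign +
step 3: pivot 25/18 → sign +
step 4: pivot 2/25 → sign +
signature = (5, 0, 0)

Answer: (5, 0, 0)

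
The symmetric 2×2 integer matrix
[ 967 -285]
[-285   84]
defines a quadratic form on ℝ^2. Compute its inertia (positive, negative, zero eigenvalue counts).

Answer: (2, 0, 0)

Derivation:
step 0: pivot 967 → sign +
step 1: pivot 3/967 → sign +
signature = (2, 0, 0)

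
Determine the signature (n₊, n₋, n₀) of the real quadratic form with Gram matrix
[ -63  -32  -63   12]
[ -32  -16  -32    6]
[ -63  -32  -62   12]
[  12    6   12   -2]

Answer: (3, 1, 0)

Derivation:
step 0: pivot -63 → sign −
step 1: pivot 16/63 → sign +
step 2: pivot 1 → sign +
step 3: pivot 1/4 → sign +
signature = (3, 1, 0)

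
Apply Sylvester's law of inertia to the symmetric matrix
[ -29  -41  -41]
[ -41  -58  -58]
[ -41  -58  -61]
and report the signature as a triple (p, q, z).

Answer: (0, 3, 0)

Derivation:
step 0: pivot -29 → sign −
step 1: pivot -1/29 → sign −
step 2: pivot -3 → sign −
signature = (0, 3, 0)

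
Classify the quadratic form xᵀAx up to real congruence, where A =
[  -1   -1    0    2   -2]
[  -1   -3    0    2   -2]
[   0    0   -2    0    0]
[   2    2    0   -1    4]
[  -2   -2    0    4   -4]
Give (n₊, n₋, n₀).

Answer: (1, 3, 1)

Derivation:
step 0: pivot -1 → sign −
step 1: pivot -2 → sign −
step 2: pivot -2 → sign −
step 3: pivot 3 → sign +
step 4: row/col 4 already zero → sign 0
signature = (1, 3, 1)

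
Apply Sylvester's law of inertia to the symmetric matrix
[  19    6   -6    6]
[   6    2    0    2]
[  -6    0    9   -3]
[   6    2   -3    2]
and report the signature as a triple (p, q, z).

Answer: (3, 1, 0)

Derivation:
step 0: pivot 19 → sign +
step 1: pivot 2/19 → sign +
step 2: pivot -27 → sign −
step 3: pivot 1/3 → sign +
signature = (3, 1, 0)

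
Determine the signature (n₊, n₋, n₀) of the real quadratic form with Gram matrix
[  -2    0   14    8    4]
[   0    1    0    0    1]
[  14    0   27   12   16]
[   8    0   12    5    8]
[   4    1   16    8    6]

Answer: (3, 2, 0)

Derivation:
step 0: pivot -2 → sign −
step 1: pivot 1 → sign +
step 2: pivot 125 → sign +
step 3: pivot 1/125 → sign +
step 4: pivot -3 → sign −
signature = (3, 2, 0)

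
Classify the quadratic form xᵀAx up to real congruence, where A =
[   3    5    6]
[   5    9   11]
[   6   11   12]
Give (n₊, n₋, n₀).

step 0: pivot 3 → sign +
step 1: pivot 2/3 → sign +
step 2: pivot -3/2 → sign −
signature = (2, 1, 0)

Answer: (2, 1, 0)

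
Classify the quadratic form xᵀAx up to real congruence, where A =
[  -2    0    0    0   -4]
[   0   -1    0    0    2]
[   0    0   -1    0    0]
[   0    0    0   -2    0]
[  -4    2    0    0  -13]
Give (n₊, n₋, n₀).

Answer: (0, 5, 0)

Derivation:
step 0: pivot -2 → sign −
step 1: pivot -1 → sign −
step 2: pivot -1 → sign −
step 3: pivot -2 → sign −
step 4: pivot -1 → sign −
signature = (0, 5, 0)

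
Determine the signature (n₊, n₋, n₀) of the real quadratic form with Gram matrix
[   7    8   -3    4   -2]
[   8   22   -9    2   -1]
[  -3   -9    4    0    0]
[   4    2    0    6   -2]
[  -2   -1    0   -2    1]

step 0: pivot 7 → sign +
step 1: pivot 90/7 → sign +
step 2: pivot 3/10 → sign +
step 3: pivot 2 → sign +
step 4: row/col 4 already zero → sign 0
signature = (4, 0, 1)

Answer: (4, 0, 1)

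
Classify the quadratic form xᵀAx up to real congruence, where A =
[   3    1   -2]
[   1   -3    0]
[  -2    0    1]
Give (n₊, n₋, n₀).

step 0: pivot 3 → sign +
step 1: pivot -10/3 → sign −
step 2: pivot -1/5 → sign −
signature = (1, 2, 0)

Answer: (1, 2, 0)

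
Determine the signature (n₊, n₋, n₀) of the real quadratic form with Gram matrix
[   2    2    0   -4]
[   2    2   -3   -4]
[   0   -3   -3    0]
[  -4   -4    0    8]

Answer: (2, 1, 1)

Derivation:
step 0: pivot 2 → sign +
step 1: pivot -3 → sign −
step 2: pivot 3 → sign +
step 3: row/col 3 already zero → sign 0
signature = (2, 1, 1)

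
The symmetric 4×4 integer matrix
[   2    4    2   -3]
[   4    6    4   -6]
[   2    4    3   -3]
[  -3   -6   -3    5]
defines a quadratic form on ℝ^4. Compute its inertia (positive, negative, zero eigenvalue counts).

step 0: pivot 2 → sign +
step 1: pivot -2 → sign −
step 2: pivot 1 → sign +
step 3: pivot 1/2 → sign +
signature = (3, 1, 0)

Answer: (3, 1, 0)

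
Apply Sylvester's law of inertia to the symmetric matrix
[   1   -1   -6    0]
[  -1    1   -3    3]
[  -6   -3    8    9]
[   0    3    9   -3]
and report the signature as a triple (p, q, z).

step 0: pivot 1 → sign +
step 1: pivot -28 → sign −
step 2: pivot 81/28 → sign +
step 3: pivot -1/9 → sign −
signature = (2, 2, 0)

Answer: (2, 2, 0)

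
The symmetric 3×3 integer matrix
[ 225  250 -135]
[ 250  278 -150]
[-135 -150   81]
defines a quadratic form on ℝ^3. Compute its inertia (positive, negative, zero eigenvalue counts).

Answer: (2, 0, 1)

Derivation:
step 0: pivot 225 → sign +
step 1: pivot 2/9 → sign +
step 2: row/col 2 already zero → sign 0
signature = (2, 0, 1)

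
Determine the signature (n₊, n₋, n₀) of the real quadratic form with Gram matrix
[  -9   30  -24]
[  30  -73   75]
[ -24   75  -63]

Answer: (2, 1, 0)

Derivation:
step 0: pivot -9 → sign −
step 1: pivot 27 → sign +
step 2: pivot 2/27 → sign +
signature = (2, 1, 0)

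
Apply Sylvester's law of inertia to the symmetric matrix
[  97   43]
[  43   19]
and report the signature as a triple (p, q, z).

step 0: pivot 97 → sign +
step 1: pivot -6/97 → sign −
signature = (1, 1, 0)

Answer: (1, 1, 0)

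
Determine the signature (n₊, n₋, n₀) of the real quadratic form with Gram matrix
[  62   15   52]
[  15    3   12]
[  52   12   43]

Answer: (1, 2, 0)

Derivation:
step 0: pivot 62 → sign +
step 1: pivot -39/62 → sign −
step 2: pivot -1/13 → sign −
signature = (1, 2, 0)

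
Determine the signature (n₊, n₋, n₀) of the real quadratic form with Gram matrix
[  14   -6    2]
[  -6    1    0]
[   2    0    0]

step 0: pivot 14 → sign +
step 1: pivot -11/7 → sign −
step 2: pivot 2/11 → sign +
signature = (2, 1, 0)

Answer: (2, 1, 0)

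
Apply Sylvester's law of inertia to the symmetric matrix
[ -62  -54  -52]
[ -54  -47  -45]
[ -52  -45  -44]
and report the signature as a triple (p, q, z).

Answer: (1, 2, 0)

Derivation:
step 0: pivot -62 → sign −
step 1: pivot 1/31 → sign +
step 2: pivot -3 → sign −
signature = (1, 2, 0)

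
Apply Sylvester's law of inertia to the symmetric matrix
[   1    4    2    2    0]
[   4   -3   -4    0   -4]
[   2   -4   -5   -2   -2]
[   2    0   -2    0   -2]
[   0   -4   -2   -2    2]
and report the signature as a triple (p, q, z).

Answer: (2, 3, 0)

Derivation:
step 0: pivot 1 → sign +
step 1: pivot -19 → sign −
step 2: pivot -27/19 → sign −
step 3: pivot 82/27 → sign +
step 4: pivot -6/41 → sign −
signature = (2, 3, 0)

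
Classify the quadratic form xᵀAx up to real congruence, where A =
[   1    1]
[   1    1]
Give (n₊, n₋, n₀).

Answer: (1, 0, 1)

Derivation:
step 0: pivot 1 → sign +
step 1: row/col 1 already zero → sign 0
signature = (1, 0, 1)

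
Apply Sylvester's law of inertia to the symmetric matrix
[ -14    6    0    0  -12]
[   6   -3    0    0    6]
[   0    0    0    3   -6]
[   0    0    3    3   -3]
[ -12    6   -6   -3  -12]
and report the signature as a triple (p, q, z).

Answer: (1, 3, 1)

Derivation:
step 0: pivot -14 → sign −
step 1: pivot -3/7 → sign −
step 2: pivot 3 → sign +
step 3: pivot -3 → sign −
step 4: row/col 4 already zero → sign 0
signature = (1, 3, 1)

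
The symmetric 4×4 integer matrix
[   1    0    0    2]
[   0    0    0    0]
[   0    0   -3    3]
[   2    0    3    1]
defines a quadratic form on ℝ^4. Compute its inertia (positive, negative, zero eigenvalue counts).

Answer: (1, 1, 2)

Derivation:
step 0: pivot 1 → sign +
step 1: pivot -3 → sign −
step 2: row/col 2 already zero → sign 0
step 3: row/col 3 already zero → sign 0
signature = (1, 1, 2)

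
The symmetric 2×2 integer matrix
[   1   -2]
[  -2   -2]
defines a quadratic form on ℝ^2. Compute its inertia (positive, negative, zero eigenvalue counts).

step 0: pivot 1 → sign +
step 1: pivot -6 → sign −
signature = (1, 1, 0)

Answer: (1, 1, 0)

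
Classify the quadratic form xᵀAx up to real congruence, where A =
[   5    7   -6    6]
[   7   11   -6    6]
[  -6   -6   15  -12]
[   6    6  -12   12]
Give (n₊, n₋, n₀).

step 0: pivot 5 → sign +
step 1: pivot 6/5 → sign +
step 2: pivot 3 → sign +
step 3: row/col 3 already zero → sign 0
signature = (3, 0, 1)

Answer: (3, 0, 1)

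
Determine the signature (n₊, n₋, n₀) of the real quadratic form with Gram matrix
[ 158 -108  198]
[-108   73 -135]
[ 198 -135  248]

Answer: (2, 1, 0)

Derivation:
step 0: pivot 158 → sign +
step 1: pivot -65/79 → sign −
step 2: pivot 1/65 → sign +
signature = (2, 1, 0)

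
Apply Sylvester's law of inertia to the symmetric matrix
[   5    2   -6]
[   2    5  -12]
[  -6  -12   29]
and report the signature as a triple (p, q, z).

Answer: (2, 1, 0)

Derivation:
step 0: pivot 5 → sign +
step 1: pivot 21/5 → sign +
step 2: pivot -1/7 → sign −
signature = (2, 1, 0)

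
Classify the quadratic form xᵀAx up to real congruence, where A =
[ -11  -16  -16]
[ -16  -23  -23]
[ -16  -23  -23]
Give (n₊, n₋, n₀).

Answer: (1, 1, 1)

Derivation:
step 0: pivot -11 → sign −
step 1: pivot 3/11 → sign +
step 2: row/col 2 already zero → sign 0
signature = (1, 1, 1)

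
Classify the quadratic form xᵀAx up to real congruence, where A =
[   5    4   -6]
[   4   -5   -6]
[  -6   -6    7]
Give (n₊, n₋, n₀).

step 0: pivot 5 → sign +
step 1: pivot -41/5 → sign −
step 2: pivot -1/41 → sign −
signature = (1, 2, 0)

Answer: (1, 2, 0)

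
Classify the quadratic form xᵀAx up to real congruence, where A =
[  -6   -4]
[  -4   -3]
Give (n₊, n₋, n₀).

step 0: pivot -6 → sign −
step 1: pivot -1/3 → sign −
signature = (0, 2, 0)

Answer: (0, 2, 0)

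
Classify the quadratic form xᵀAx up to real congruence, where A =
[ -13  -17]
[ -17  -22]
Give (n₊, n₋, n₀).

step 0: pivot -13 → sign −
step 1: pivot 3/13 → sign +
signature = (1, 1, 0)

Answer: (1, 1, 0)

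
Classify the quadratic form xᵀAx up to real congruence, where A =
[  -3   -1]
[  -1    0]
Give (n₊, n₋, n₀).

Answer: (1, 1, 0)

Derivation:
step 0: pivot -3 → sign −
step 1: pivot 1/3 → sign +
signature = (1, 1, 0)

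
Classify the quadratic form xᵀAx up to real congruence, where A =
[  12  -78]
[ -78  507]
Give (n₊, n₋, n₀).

Answer: (1, 0, 1)

Derivation:
step 0: pivot 12 → sign +
step 1: row/col 1 already zero → sign 0
signature = (1, 0, 1)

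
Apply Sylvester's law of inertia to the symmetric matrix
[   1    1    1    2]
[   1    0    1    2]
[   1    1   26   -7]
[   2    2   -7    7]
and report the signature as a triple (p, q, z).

Answer: (2, 2, 0)

Derivation:
step 0: pivot 1 → sign +
step 1: pivot -1 → sign −
step 2: pivot 25 → sign +
step 3: pivot -6/25 → sign −
signature = (2, 2, 0)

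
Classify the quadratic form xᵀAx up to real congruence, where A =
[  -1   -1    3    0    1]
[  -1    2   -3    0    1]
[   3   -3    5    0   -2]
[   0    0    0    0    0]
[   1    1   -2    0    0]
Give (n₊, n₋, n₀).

Answer: (3, 1, 1)

Derivation:
step 0: pivot -1 → sign −
step 1: pivot 3 → sign +
step 2: pivot 2 → sign +
step 3: pivot 1/2 → sign +
step 4: row/col 4 already zero → sign 0
signature = (3, 1, 1)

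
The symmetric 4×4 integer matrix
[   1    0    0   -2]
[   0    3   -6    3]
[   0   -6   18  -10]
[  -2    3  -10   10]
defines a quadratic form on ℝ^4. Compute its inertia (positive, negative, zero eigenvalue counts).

step 0: pivot 1 → sign +
step 1: pivot 3 → sign +
step 2: pivot 6 → sign +
step 3: pivot 1/3 → sign +
signature = (4, 0, 0)

Answer: (4, 0, 0)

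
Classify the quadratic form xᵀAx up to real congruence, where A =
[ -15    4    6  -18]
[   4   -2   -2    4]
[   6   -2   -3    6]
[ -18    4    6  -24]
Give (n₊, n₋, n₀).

step 0: pivot -15 → sign −
step 1: pivot -14/15 → sign −
step 2: pivot -3/7 → sign −
step 3: row/col 3 already zero → sign 0
signature = (0, 3, 1)

Answer: (0, 3, 1)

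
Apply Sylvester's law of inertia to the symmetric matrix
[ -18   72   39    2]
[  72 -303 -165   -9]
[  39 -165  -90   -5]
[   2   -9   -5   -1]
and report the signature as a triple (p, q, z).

Answer: (0, 4, 0)

Derivation:
step 0: pivot -18 → sign −
step 1: pivot -15 → sign −
step 2: pivot -1/10 → sign −
step 3: pivot -2/3 → sign −
signature = (0, 4, 0)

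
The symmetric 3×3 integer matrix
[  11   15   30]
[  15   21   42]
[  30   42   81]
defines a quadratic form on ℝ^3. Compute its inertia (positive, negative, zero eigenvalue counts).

step 0: pivot 11 → sign +
step 1: pivot 6/11 → sign +
step 2: pivot -3 → sign −
signature = (2, 1, 0)

Answer: (2, 1, 0)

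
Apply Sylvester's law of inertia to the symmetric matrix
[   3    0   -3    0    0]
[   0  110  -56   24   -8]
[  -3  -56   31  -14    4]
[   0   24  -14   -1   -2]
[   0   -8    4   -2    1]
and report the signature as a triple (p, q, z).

step 0: pivot 3 → sign +
step 1: pivot 110 → sign +
step 2: pivot -28/55 → sign −
step 3: pivot 3/7 → sign +
step 4: row/col 4 already zero → sign 0
signature = (3, 1, 1)

Answer: (3, 1, 1)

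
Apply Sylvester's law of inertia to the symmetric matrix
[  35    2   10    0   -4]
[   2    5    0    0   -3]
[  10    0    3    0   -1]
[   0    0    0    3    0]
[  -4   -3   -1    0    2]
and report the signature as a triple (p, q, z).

step 0: pivot 35 → sign +
step 1: pivot 171/35 → sign +
step 2: pivot 13/171 → sign +
step 3: pivot 3 → sign +
step 4: pivot -6/13 → sign −
signature = (4, 1, 0)

Answer: (4, 1, 0)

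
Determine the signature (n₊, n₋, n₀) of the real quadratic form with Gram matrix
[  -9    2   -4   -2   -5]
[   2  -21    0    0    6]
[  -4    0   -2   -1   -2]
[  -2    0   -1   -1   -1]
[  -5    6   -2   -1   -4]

step 0: pivot -9 → sign −
step 1: pivot -185/9 → sign −
step 2: pivot -34/185 → sign −
step 3: pivot -1/2 → sign −
step 4: pivot -1/17 → sign −
signature = (0, 5, 0)

Answer: (0, 5, 0)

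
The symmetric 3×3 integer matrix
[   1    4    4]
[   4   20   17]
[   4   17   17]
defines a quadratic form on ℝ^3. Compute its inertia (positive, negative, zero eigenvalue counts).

step 0: pivot 1 → sign +
step 1: pivot 4 → sign +
step 2: pivot 3/4 → sign +
signature = (3, 0, 0)

Answer: (3, 0, 0)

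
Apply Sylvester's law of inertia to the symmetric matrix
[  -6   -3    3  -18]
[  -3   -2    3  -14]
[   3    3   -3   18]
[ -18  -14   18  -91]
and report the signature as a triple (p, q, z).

Answer: (2, 2, 0)

Derivation:
step 0: pivot -6 → sign −
step 1: pivot -1/2 → sign −
step 2: pivot 3 → sign +
step 3: pivot 1 → sign +
signature = (2, 2, 0)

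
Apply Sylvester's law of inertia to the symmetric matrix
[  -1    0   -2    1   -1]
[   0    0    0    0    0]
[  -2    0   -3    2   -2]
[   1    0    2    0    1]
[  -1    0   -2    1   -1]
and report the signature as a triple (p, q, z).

step 0: pivot -1 → sign −
step 1: pivot 1 → sign +
step 2: pivot 1 → sign +
step 3: row/col 3 already zero → sign 0
step 4: row/col 4 already zero → sign 0
signature = (2, 1, 2)

Answer: (2, 1, 2)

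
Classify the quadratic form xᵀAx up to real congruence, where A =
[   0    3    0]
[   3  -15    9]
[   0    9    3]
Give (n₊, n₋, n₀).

step 0: pivot -15 → sign −
step 1: pivot 3/5 → sign +
step 2: pivot 3 → sign +
signature = (2, 1, 0)

Answer: (2, 1, 0)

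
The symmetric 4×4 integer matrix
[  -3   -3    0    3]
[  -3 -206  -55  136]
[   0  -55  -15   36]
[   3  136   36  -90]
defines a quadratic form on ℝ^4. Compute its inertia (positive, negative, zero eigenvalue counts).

Answer: (1, 3, 0)

Derivation:
step 0: pivot -3 → sign −
step 1: pivot -203 → sign −
step 2: pivot -20/203 → sign −
step 3: pivot 3/20 → sign +
signature = (1, 3, 0)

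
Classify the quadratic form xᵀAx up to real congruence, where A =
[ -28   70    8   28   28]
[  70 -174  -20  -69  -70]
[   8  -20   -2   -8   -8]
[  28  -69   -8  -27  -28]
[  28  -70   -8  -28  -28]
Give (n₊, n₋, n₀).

step 0: pivot -28 → sign −
step 1: pivot 1 → sign +
step 2: pivot 2/7 → sign +
step 3: row/col 3 already zero → sign 0
step 4: row/col 4 already zero → sign 0
signature = (2, 1, 2)

Answer: (2, 1, 2)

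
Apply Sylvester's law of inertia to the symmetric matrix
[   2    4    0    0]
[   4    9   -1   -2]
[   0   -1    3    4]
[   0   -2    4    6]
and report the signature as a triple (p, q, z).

Answer: (3, 0, 1)

Derivation:
step 0: pivot 2 → sign +
step 1: pivot 1 → sign +
step 2: pivot 2 → sign +
step 3: row/col 3 already zero → sign 0
signature = (3, 0, 1)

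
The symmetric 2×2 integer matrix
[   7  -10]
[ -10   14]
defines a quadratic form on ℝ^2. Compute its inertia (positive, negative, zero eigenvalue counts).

step 0: pivot 7 → sign +
step 1: pivot -2/7 → sign −
signature = (1, 1, 0)

Answer: (1, 1, 0)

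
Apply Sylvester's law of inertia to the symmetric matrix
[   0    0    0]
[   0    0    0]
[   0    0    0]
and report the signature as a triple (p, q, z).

Answer: (0, 0, 3)

Derivation:
step 0: row/col 0 already zero → sign 0
step 1: row/col 1 already zero → sign 0
step 2: row/col 2 already zero → sign 0
signature = (0, 0, 3)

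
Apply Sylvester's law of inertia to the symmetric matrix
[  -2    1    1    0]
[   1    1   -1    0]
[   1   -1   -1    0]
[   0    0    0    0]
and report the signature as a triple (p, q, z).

Answer: (1, 2, 1)

Derivation:
step 0: pivot -2 → sign −
step 1: pivot 3/2 → sign +
step 2: pivot -2/3 → sign −
step 3: row/col 3 already zero → sign 0
signature = (1, 2, 1)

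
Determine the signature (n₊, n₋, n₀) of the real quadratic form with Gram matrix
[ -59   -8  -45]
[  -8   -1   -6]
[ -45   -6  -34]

step 0: pivot -59 → sign −
step 1: pivot 5/59 → sign +
step 2: pivot 1/5 → sign +
signature = (2, 1, 0)

Answer: (2, 1, 0)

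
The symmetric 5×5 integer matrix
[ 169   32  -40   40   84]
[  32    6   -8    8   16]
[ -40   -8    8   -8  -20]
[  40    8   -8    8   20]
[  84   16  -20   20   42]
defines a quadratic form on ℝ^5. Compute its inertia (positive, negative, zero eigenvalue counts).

Answer: (2, 1, 2)

Derivation:
step 0: pivot 169 → sign +
step 1: pivot -10/169 → sign −
step 2: pivot 8/5 → sign +
step 3: row/col 3 already zero → sign 0
step 4: row/col 4 already zero → sign 0
signature = (2, 1, 2)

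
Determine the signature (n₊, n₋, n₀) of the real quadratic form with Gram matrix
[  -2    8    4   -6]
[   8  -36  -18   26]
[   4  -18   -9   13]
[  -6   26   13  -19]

Answer: (0, 2, 2)

Derivation:
step 0: pivot -2 → sign −
step 1: pivot -4 → sign −
step 2: row/col 2 already zero → sign 0
step 3: row/col 3 already zero → sign 0
signature = (0, 2, 2)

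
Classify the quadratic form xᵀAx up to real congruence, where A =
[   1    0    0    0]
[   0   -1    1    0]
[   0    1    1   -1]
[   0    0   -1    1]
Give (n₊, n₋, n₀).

Answer: (3, 1, 0)

Derivation:
step 0: pivot 1 → sign +
step 1: pivot -1 → sign −
step 2: pivot 2 → sign +
step 3: pivot 1/2 → sign +
signature = (3, 1, 0)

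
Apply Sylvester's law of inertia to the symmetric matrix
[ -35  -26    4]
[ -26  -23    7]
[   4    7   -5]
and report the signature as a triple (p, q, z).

Answer: (0, 3, 0)

Derivation:
step 0: pivot -35 → sign −
step 1: pivot -129/35 → sign −
step 2: pivot -6/43 → sign −
signature = (0, 3, 0)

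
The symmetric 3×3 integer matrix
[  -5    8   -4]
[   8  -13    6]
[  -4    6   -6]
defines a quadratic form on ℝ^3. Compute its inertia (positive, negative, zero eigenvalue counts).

step 0: pivot -5 → sign −
step 1: pivot -1/5 → sign −
step 2: pivot -2 → sign −
signature = (0, 3, 0)

Answer: (0, 3, 0)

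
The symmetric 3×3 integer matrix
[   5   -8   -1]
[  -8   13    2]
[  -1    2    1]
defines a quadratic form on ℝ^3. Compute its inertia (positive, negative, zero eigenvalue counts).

Answer: (2, 0, 1)

Derivation:
step 0: pivot 5 → sign +
step 1: pivot 1/5 → sign +
step 2: row/col 2 already zero → sign 0
signature = (2, 0, 1)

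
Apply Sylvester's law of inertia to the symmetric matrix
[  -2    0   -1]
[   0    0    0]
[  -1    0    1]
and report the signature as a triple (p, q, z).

step 0: pivot -2 → sign −
step 1: pivot 3/2 → sign +
step 2: row/col 2 already zero → sign 0
signature = (1, 1, 1)

Answer: (1, 1, 1)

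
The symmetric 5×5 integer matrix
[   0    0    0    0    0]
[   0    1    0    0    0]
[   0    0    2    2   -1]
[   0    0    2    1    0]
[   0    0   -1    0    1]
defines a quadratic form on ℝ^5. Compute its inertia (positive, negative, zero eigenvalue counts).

step 0: pivot 1 → sign +
step 1: pivot 2 → sign +
step 2: pivot -1 → sign −
step 3: pivot 3/2 → sign +
step 4: row/col 4 already zero → sign 0
signature = (3, 1, 1)

Answer: (3, 1, 1)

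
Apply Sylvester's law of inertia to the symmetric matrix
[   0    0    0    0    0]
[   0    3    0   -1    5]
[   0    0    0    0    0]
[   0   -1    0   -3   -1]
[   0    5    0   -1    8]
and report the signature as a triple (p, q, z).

Answer: (1, 2, 2)

Derivation:
step 0: pivot 3 → sign +
step 1: pivot -10/3 → sign −
step 2: pivot -1/5 → sign −
step 3: row/col 3 already zero → sign 0
step 4: row/col 4 already zero → sign 0
signature = (1, 2, 2)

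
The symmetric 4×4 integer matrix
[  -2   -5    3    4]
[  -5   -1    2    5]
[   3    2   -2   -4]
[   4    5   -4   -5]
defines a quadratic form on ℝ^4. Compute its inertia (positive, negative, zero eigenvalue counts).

Answer: (2, 2, 0)

Derivation:
step 0: pivot -2 → sign −
step 1: pivot 23/2 → sign +
step 2: pivot -3/23 → sign −
step 3: pivot 2 → sign +
signature = (2, 2, 0)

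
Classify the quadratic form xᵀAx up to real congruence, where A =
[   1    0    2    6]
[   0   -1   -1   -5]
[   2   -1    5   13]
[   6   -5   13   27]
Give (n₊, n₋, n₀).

Answer: (2, 2, 0)

Derivation:
step 0: pivot 1 → sign +
step 1: pivot -1 → sign −
step 2: pivot 2 → sign +
step 3: pivot -2 → sign −
signature = (2, 2, 0)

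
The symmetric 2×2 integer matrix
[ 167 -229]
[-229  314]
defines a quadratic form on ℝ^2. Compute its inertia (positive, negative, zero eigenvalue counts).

step 0: pivot 167 → sign +
step 1: pivot -3/167 → sign −
signature = (1, 1, 0)

Answer: (1, 1, 0)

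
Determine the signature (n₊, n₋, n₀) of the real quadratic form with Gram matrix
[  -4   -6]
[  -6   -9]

step 0: pivot -4 → sign −
step 1: row/col 1 already zero → sign 0
signature = (0, 1, 1)

Answer: (0, 1, 1)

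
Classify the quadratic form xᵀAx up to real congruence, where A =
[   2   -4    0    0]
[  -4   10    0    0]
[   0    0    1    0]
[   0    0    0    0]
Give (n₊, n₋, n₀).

Answer: (3, 0, 1)

Derivation:
step 0: pivot 2 → sign +
step 1: pivot 2 → sign +
step 2: pivot 1 → sign +
step 3: row/col 3 already zero → sign 0
signature = (3, 0, 1)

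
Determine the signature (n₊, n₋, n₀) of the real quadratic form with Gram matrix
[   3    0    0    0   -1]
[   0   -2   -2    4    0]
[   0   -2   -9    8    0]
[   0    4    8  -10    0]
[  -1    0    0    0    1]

Answer: (3, 2, 0)

Derivation:
step 0: pivot 3 → sign +
step 1: pivot -2 → sign −
step 2: pivot -7 → sign −
step 3: pivot 2/7 → sign +
step 4: pivot 2/3 → sign +
signature = (3, 2, 0)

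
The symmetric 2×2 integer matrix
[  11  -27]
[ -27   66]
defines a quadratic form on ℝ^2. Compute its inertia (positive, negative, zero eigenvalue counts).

Answer: (1, 1, 0)

Derivation:
step 0: pivot 11 → sign +
step 1: pivot -3/11 → sign −
signature = (1, 1, 0)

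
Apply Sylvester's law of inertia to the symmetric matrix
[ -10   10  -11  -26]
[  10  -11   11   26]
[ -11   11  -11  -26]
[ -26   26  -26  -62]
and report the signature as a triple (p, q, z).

Answer: (1, 3, 0)

Derivation:
step 0: pivot -10 → sign −
step 1: pivot -1 → sign −
step 2: pivot 11/10 → sign +
step 3: pivot -6/11 → sign −
signature = (1, 3, 0)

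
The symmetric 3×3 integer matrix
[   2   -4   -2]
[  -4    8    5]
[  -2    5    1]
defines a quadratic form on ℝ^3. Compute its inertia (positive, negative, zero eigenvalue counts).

step 0: pivot 2 → sign +
step 1: pivot -1 → sign −
step 2: pivot 1 → sign +
signature = (2, 1, 0)

Answer: (2, 1, 0)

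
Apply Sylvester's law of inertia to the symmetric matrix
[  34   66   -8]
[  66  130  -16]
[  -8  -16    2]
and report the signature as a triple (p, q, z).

Answer: (2, 0, 1)

Derivation:
step 0: pivot 34 → sign +
step 1: pivot 32/17 → sign +
step 2: row/col 2 already zero → sign 0
signature = (2, 0, 1)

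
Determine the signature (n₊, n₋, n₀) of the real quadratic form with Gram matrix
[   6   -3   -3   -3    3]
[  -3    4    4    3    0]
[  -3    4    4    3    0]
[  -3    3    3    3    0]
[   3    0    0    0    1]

Answer: (3, 1, 1)

Derivation:
step 0: pivot 6 → sign +
step 1: pivot 5/2 → sign +
step 2: pivot 3/5 → sign +
step 3: pivot -2 → sign −
step 4: row/col 4 already zero → sign 0
signature = (3, 1, 1)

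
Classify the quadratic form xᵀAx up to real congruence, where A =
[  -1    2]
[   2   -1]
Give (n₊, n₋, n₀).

Answer: (1, 1, 0)

Derivation:
step 0: pivot -1 → sign −
step 1: pivot 3 → sign +
signature = (1, 1, 0)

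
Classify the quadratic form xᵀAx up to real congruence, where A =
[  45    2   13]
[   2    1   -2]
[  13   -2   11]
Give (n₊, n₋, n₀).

Answer: (2, 1, 0)

Derivation:
step 0: pivot 45 → sign +
step 1: pivot 41/45 → sign +
step 2: pivot -2/41 → sign −
signature = (2, 1, 0)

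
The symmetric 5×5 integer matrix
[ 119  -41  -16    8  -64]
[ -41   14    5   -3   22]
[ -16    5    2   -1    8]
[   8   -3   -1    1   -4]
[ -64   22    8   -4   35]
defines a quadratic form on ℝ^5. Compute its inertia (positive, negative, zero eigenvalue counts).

step 0: pivot 119 → sign +
step 1: pivot -15/119 → sign −
step 2: pivot 29/15 → sign +
step 3: pivot 10/29 → sign +
step 4: pivot -3/5 → sign −
signature = (3, 2, 0)

Answer: (3, 2, 0)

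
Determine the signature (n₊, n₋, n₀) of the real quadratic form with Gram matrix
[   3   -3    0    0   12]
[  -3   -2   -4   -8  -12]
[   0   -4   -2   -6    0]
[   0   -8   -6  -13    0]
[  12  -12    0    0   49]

step 0: pivot 3 → sign +
step 1: pivot -5 → sign −
step 2: pivot 6/5 → sign +
step 3: pivot -1/3 → sign −
step 4: pivot 1 → sign +
signature = (3, 2, 0)

Answer: (3, 2, 0)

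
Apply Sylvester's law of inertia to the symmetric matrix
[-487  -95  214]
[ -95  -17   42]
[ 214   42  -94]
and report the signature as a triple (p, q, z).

step 0: pivot -487 → sign −
step 1: pivot 746/487 → sign +
step 2: pivot -2/373 → sign −
signature = (1, 2, 0)

Answer: (1, 2, 0)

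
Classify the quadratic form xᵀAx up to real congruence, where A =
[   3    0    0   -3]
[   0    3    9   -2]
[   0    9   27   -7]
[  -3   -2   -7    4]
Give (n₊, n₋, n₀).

step 0: pivot 3 → sign +
step 1: pivot 3 → sign +
step 2: pivot -1/3 → sign −
step 3: pivot 3 → sign +
signature = (3, 1, 0)

Answer: (3, 1, 0)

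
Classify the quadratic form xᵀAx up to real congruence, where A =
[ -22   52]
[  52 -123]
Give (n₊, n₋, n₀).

step 0: pivot -22 → sign −
step 1: pivot -1/11 → sign −
signature = (0, 2, 0)

Answer: (0, 2, 0)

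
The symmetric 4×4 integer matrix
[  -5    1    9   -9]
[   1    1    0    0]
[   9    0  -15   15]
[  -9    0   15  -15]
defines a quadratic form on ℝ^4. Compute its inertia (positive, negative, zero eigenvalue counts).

Answer: (1, 2, 1)

Derivation:
step 0: pivot -5 → sign −
step 1: pivot 6/5 → sign +
step 2: pivot -3/2 → sign −
step 3: row/col 3 already zero → sign 0
signature = (1, 2, 1)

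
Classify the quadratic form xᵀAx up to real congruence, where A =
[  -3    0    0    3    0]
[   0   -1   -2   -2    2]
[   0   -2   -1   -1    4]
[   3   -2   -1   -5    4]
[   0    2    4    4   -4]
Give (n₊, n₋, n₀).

step 0: pivot -3 → sign −
step 1: pivot -1 → sign −
step 2: pivot 3 → sign +
step 3: pivot -1 → sign −
step 4: row/col 4 already zero → sign 0
signature = (1, 3, 1)

Answer: (1, 3, 1)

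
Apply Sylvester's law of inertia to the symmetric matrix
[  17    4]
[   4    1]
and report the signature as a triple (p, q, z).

step 0: pivot 17 → sign +
step 1: pivot 1/17 → sign +
signature = (2, 0, 0)

Answer: (2, 0, 0)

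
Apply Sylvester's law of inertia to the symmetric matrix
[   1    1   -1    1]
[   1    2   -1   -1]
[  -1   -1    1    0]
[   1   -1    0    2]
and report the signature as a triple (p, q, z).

Answer: (3, 1, 0)

Derivation:
step 0: pivot 1 → sign +
step 1: pivot 1 → sign +
step 2: pivot -3 → sign −
step 3: pivot 1/3 → sign +
signature = (3, 1, 0)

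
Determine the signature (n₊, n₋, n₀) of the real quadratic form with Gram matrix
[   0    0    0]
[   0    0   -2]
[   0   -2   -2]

Answer: (1, 1, 1)

Derivation:
step 0: pivot -2 → sign −
step 1: pivot 2 → sign +
step 2: row/col 2 already zero → sign 0
signature = (1, 1, 1)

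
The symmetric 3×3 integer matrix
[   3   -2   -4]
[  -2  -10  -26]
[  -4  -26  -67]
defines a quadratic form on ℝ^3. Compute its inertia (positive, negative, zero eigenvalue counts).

Answer: (2, 1, 0)

Derivation:
step 0: pivot 3 → sign +
step 1: pivot -34/3 → sign −
step 2: pivot 3/17 → sign +
signature = (2, 1, 0)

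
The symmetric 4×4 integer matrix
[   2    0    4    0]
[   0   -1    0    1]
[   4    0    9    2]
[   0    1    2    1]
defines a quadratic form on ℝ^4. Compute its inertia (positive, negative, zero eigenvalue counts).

Answer: (2, 2, 0)

Derivation:
step 0: pivot 2 → sign +
step 1: pivot -1 → sign −
step 2: pivot 1 → sign +
step 3: pivot -2 → sign −
signature = (2, 2, 0)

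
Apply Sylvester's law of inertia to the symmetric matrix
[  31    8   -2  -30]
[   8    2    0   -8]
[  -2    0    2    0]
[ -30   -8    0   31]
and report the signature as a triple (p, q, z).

Answer: (3, 1, 0)

Derivation:
step 0: pivot 31 → sign +
step 1: pivot -2/31 → sign −
step 2: pivot 6 → sign +
step 3: pivot 1/3 → sign +
signature = (3, 1, 0)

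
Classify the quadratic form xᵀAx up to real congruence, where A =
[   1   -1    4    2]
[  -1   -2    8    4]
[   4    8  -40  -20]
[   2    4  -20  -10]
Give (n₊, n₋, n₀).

Answer: (1, 2, 1)

Derivation:
step 0: pivot 1 → sign +
step 1: pivot -3 → sign −
step 2: pivot -8 → sign −
step 3: row/col 3 already zero → sign 0
signature = (1, 2, 1)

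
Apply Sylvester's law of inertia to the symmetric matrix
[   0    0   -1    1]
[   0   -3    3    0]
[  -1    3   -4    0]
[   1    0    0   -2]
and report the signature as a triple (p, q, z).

Answer: (1, 3, 0)

Derivation:
step 0: pivot -3 → sign −
step 1: pivot -1 → sign −
step 2: pivot 1 → sign +
step 3: pivot -3 → sign −
signature = (1, 3, 0)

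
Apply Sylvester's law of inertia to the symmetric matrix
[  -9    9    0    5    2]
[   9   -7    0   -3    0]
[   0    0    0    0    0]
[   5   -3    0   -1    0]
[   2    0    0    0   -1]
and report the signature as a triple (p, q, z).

step 0: pivot -9 → sign −
step 1: pivot 2 → sign +
step 2: pivot -2/9 → sign −
step 3: pivot 1 → sign +
step 4: row/col 4 already zero → sign 0
signature = (2, 2, 1)

Answer: (2, 2, 1)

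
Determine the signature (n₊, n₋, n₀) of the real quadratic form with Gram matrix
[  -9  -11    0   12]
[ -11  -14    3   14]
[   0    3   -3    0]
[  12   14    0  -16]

Answer: (1, 3, 0)

Derivation:
step 0: pivot -9 → sign −
step 1: pivot -5/9 → sign −
step 2: pivot 66/5 → sign +
step 3: pivot -2/11 → sign −
signature = (1, 3, 0)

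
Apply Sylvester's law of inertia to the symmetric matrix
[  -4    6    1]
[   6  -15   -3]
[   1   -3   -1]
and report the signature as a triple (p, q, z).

step 0: pivot -4 → sign −
step 1: pivot -6 → sign −
step 2: pivot -3/8 → sign −
signature = (0, 3, 0)

Answer: (0, 3, 0)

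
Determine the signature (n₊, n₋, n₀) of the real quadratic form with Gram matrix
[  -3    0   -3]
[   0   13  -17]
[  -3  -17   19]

step 0: pivot -3 → sign −
step 1: pivot 13 → sign +
step 2: pivot -3/13 → sign −
signature = (1, 2, 0)

Answer: (1, 2, 0)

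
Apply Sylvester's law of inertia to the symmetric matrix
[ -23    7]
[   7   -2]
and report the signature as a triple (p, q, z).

step 0: pivot -23 → sign −
step 1: pivot 3/23 → sign +
signature = (1, 1, 0)

Answer: (1, 1, 0)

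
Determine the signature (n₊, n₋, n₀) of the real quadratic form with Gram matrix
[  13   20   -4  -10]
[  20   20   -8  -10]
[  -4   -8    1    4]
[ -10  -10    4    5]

step 0: pivot 13 → sign +
step 1: pivot -140/13 → sign −
step 2: pivot 3/35 → sign +
step 3: row/col 3 already zero → sign 0
signature = (2, 1, 1)

Answer: (2, 1, 1)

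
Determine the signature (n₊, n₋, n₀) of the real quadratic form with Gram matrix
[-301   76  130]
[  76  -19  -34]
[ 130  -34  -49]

Answer: (1, 2, 0)

Derivation:
step 0: pivot -301 → sign −
step 1: pivot 57/301 → sign +
step 2: pivot -3/19 → sign −
signature = (1, 2, 0)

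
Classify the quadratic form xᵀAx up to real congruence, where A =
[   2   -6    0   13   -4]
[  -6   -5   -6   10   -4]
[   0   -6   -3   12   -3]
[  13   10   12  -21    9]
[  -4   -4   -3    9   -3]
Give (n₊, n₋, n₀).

Answer: (2, 3, 0)

Derivation:
step 0: pivot 2 → sign +
step 1: pivot -23 → sign −
step 2: pivot -33/23 → sign −
step 3: pivot -15/22 → sign −
step 4: pivot 6/5 → sign +
signature = (2, 3, 0)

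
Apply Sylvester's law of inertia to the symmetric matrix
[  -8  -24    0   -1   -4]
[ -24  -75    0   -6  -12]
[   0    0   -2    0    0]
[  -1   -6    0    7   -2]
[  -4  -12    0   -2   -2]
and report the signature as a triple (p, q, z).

step 0: pivot -8 → sign −
step 1: pivot -3 → sign −
step 2: pivot -2 → sign −
step 3: pivot 81/8 → sign +
step 4: pivot -2/9 → sign −
signature = (1, 4, 0)

Answer: (1, 4, 0)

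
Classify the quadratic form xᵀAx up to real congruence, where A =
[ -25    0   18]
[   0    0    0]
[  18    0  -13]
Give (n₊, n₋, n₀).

step 0: pivot -25 → sign −
step 1: pivot -1/25 → sign −
step 2: row/col 2 already zero → sign 0
signature = (0, 2, 1)

Answer: (0, 2, 1)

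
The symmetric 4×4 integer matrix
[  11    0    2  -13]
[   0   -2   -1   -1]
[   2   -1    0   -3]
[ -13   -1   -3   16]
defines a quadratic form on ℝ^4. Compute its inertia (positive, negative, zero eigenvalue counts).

step 0: pivot 11 → sign +
step 1: pivot -2 → sign −
step 2: pivot 3/22 → sign +
step 3: pivot 1 → sign +
signature = (3, 1, 0)

Answer: (3, 1, 0)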